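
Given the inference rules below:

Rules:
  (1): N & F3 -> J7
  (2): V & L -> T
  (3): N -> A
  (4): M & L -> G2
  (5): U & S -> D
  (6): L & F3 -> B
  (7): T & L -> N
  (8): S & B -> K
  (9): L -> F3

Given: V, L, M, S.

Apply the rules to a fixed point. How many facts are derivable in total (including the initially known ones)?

[1] (2) [V & L -> T]; (4) [M & L -> G2]; (9) [L -> F3]. ⇒ new: T, G2, F3.
[2] (6) [L & F3 -> B]; (7) [T & L -> N]. ⇒ new: B, N.
[3] (1) [N & F3 -> J7]; (3) [N -> A]; (8) [S & B -> K]. ⇒ new: J7, A, K.
Closure: {A, B, F3, G2, J7, K, L, M, N, S, T, V} — 12 facts.

12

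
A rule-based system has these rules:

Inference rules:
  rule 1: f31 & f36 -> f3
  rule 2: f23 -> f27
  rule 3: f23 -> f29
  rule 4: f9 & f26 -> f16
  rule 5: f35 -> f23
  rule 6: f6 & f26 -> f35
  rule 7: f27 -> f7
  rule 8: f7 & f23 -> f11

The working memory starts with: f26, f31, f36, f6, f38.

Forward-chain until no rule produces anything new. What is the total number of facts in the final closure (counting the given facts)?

12

Round 1: rule 1 [f31 & f36 -> f3]; rule 6 [f6 & f26 -> f35]. Adds f3, f35.
Round 2: rule 5 [f35 -> f23]. Adds f23.
Round 3: rule 2 [f23 -> f27]; rule 3 [f23 -> f29]. Adds f27, f29.
Round 4: rule 7 [f27 -> f7]. Adds f7.
Round 5: rule 8 [f7 & f23 -> f11]. Adds f11.
Closure: {f11, f23, f26, f27, f29, f3, f31, f35, f36, f38, f6, f7} — 12 facts.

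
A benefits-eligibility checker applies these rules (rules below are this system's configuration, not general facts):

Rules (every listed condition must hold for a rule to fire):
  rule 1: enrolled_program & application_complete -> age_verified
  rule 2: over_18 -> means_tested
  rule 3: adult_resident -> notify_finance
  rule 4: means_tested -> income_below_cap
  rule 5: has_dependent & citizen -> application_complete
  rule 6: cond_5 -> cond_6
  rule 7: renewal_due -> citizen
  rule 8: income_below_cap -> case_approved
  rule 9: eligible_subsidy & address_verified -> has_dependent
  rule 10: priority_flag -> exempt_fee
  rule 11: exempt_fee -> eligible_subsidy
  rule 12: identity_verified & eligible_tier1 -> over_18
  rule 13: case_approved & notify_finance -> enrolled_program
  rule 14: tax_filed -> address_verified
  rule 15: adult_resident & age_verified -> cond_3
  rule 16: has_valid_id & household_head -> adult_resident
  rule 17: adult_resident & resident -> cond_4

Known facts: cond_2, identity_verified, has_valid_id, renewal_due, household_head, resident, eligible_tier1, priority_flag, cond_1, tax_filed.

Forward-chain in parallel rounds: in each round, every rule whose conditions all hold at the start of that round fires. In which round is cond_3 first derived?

7

Round 1: rule 7 [renewal_due -> citizen]; rule 10 [priority_flag -> exempt_fee]; rule 12 [identity_verified & eligible_tier1 -> over_18]; rule 14 [tax_filed -> address_verified]; rule 16 [has_valid_id & household_head -> adult_resident]. New: citizen, exempt_fee, over_18, address_verified, adult_resident.
Round 2: rule 2 [over_18 -> means_tested]; rule 3 [adult_resident -> notify_finance]; rule 11 [exempt_fee -> eligible_subsidy]; rule 17 [adult_resident & resident -> cond_4]. New: means_tested, notify_finance, eligible_subsidy, cond_4.
Round 3: rule 4 [means_tested -> income_below_cap]; rule 9 [eligible_subsidy & address_verified -> has_dependent]. New: income_below_cap, has_dependent.
Round 4: rule 5 [has_dependent & citizen -> application_complete]; rule 8 [income_below_cap -> case_approved]. New: application_complete, case_approved.
Round 5: rule 13 [case_approved & notify_finance -> enrolled_program]. New: enrolled_program.
Round 6: rule 1 [enrolled_program & application_complete -> age_verified]. New: age_verified.
Round 7: rule 15 [adult_resident & age_verified -> cond_3]. New: cond_3.
cond_3 first appears in round 7.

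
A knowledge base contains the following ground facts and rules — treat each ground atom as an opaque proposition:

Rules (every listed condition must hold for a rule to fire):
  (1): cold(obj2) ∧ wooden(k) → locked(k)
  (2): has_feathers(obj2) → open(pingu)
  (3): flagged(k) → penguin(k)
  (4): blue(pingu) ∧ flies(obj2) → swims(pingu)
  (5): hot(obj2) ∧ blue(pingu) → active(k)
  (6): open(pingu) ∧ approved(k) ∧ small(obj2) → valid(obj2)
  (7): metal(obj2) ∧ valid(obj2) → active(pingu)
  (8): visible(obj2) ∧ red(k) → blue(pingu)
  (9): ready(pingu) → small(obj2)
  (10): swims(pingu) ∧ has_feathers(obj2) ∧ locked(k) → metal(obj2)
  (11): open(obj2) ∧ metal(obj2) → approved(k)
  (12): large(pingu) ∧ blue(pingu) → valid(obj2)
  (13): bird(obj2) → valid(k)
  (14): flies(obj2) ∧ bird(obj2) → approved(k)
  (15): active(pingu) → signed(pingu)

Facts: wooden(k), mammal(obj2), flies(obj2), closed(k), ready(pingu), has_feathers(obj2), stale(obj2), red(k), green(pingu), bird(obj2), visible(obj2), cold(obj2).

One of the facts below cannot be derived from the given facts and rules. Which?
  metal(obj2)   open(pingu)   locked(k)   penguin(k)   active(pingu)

Round 1: (1) [cold(obj2) ∧ wooden(k) → locked(k)]; (2) [has_feathers(obj2) → open(pingu)]; (8) [visible(obj2) ∧ red(k) → blue(pingu)]; (9) [ready(pingu) → small(obj2)]; (13) [bird(obj2) → valid(k)]; (14) [flies(obj2) ∧ bird(obj2) → approved(k)]. New: locked(k), open(pingu), blue(pingu), small(obj2), valid(k), approved(k).
Round 2: (4) [blue(pingu) ∧ flies(obj2) → swims(pingu)]; (6) [open(pingu) ∧ approved(k) ∧ small(obj2) → valid(obj2)]. New: swims(pingu), valid(obj2).
Round 3: (10) [swims(pingu) ∧ has_feathers(obj2) ∧ locked(k) → metal(obj2)]. New: metal(obj2).
Round 4: (7) [metal(obj2) ∧ valid(obj2) → active(pingu)]. New: active(pingu).
Round 5: (15) [active(pingu) → signed(pingu)]. New: signed(pingu).
Derived: metal(obj2) (round 3), locked(k) (round 1), active(pingu) (round 4), open(pingu) (round 1). penguin(k) never appears in any round.

penguin(k)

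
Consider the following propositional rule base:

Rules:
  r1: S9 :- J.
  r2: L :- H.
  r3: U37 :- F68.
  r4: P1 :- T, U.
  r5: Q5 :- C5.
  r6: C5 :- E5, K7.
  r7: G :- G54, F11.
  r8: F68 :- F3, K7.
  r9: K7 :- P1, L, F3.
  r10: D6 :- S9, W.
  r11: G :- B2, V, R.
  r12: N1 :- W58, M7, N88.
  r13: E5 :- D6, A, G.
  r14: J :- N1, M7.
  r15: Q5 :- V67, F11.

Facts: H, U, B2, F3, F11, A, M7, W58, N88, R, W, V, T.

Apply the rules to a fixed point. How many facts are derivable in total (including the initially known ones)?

Round 1: r2 [L :- H.]; r4 [P1 :- T, U.]; r11 [G :- B2, V, R.]; r12 [N1 :- W58, M7, N88.]. New: L, P1, G, N1.
Round 2: r9 [K7 :- P1, L, F3.]; r14 [J :- N1, M7.]. New: K7, J.
Round 3: r1 [S9 :- J.]; r8 [F68 :- F3, K7.]. New: S9, F68.
Round 4: r3 [U37 :- F68.]; r10 [D6 :- S9, W.]. New: U37, D6.
Round 5: r13 [E5 :- D6, A, G.]. New: E5.
Round 6: r6 [C5 :- E5, K7.]. New: C5.
Round 7: r5 [Q5 :- C5.]. New: Q5.
Closure: {A, B2, C5, D6, E5, F11, F3, F68, G, H, J, K7, L, M7, N1, N88, P1, Q5, R, S9, T, U, U37, V, W, W58} — 26 facts.

26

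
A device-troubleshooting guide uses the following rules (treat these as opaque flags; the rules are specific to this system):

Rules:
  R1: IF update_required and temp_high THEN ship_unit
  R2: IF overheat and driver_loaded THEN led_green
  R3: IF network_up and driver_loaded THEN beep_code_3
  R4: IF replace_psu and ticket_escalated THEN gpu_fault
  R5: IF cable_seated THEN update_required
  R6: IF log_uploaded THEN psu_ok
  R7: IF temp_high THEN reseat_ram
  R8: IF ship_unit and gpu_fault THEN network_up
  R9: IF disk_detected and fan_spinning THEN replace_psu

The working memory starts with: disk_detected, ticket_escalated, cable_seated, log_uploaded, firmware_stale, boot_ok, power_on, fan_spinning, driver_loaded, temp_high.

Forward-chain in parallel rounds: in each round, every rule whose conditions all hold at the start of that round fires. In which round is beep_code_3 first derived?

Round 1 fires R5, R6, R7, R9, giving update_required, psu_ok, reseat_ram, replace_psu.
Round 2 fires R1, R4, giving ship_unit, gpu_fault.
Round 3 fires R8, giving network_up.
Round 4 fires R3, giving beep_code_3.
beep_code_3 first appears in round 4.

4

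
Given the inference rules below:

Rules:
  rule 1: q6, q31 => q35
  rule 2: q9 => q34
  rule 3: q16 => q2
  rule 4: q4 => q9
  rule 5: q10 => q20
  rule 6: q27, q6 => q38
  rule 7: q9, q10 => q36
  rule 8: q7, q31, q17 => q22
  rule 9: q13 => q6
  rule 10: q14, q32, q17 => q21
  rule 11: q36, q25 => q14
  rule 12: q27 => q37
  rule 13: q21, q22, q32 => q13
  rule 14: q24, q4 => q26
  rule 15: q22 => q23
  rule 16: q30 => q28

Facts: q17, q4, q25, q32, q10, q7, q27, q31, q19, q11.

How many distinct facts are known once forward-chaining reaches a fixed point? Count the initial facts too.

23

Round 1: rule 4 [q4 => q9]; rule 5 [q10 => q20]; rule 8 [q7, q31, q17 => q22]; rule 12 [q27 => q37]. New: q9, q20, q22, q37.
Round 2: rule 2 [q9 => q34]; rule 7 [q9, q10 => q36]; rule 15 [q22 => q23]. New: q34, q36, q23.
Round 3: rule 11 [q36, q25 => q14]. New: q14.
Round 4: rule 10 [q14, q32, q17 => q21]. New: q21.
Round 5: rule 13 [q21, q22, q32 => q13]. New: q13.
Round 6: rule 9 [q13 => q6]. New: q6.
Round 7: rule 1 [q6, q31 => q35]; rule 6 [q27, q6 => q38]. New: q35, q38.
Closure: {q10, q11, q13, q14, q17, q19, q20, q21, q22, q23, q25, q27, q31, q32, q34, q35, q36, q37, q38, q4, q6, q7, q9} — 23 facts.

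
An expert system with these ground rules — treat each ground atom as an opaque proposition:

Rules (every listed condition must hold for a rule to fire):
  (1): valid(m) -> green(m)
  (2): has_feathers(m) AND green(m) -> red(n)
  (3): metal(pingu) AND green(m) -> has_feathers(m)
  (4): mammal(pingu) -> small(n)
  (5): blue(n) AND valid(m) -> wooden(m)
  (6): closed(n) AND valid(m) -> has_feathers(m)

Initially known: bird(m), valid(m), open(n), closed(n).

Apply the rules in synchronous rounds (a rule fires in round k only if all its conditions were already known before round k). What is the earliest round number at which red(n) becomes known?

[1] (1) [valid(m) -> green(m)]; (6) [closed(n) AND valid(m) -> has_feathers(m)]. ⇒ new: green(m), has_feathers(m).
[2] (2) [has_feathers(m) AND green(m) -> red(n)]. ⇒ new: red(n).
red(n) first appears in round 2.

2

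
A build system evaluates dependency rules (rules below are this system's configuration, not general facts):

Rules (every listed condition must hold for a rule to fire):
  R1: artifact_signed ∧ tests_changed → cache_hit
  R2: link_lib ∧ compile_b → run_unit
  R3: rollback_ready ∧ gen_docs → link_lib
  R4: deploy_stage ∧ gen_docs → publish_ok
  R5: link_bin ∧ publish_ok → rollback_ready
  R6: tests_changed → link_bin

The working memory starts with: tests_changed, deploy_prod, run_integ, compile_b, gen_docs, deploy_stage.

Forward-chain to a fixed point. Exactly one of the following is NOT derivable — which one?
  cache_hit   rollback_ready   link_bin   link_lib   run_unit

Round 1 — R4, R6, derive publish_ok, link_bin.
Round 2 — R5, derive rollback_ready.
Round 3 — R3, derive link_lib.
Round 4 — R2, derive run_unit.
Derived: link_bin (round 1), run_unit (round 4), link_lib (round 3), rollback_ready (round 2). cache_hit never appears in any round.

cache_hit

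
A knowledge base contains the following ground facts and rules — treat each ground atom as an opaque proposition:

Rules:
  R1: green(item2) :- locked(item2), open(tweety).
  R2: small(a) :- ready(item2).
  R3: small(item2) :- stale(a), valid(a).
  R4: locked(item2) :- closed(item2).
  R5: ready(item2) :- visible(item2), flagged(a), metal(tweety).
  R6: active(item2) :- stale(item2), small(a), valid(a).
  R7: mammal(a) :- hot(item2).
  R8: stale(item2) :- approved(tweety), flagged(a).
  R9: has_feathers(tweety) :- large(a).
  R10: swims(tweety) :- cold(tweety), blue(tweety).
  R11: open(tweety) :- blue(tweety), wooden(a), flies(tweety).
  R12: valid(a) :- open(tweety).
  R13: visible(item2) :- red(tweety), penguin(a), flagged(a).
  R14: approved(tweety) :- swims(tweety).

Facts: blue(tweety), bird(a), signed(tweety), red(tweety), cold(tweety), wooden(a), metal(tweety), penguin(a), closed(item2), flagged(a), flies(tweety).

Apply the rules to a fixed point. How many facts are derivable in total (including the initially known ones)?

22

Round 1: R4 [locked(item2) :- closed(item2).]; R10 [swims(tweety) :- cold(tweety), blue(tweety).]; R11 [open(tweety) :- blue(tweety), wooden(a), flies(tweety).]; R13 [visible(item2) :- red(tweety), penguin(a), flagged(a).]. Adds locked(item2), swims(tweety), open(tweety), visible(item2).
Round 2: R1 [green(item2) :- locked(item2), open(tweety).]; R5 [ready(item2) :- visible(item2), flagged(a), metal(tweety).]; R12 [valid(a) :- open(tweety).]; R14 [approved(tweety) :- swims(tweety).]. Adds green(item2), ready(item2), valid(a), approved(tweety).
Round 3: R2 [small(a) :- ready(item2).]; R8 [stale(item2) :- approved(tweety), flagged(a).]. Adds small(a), stale(item2).
Round 4: R6 [active(item2) :- stale(item2), small(a), valid(a).]. Adds active(item2).
Closure: {active(item2), approved(tweety), bird(a), blue(tweety), closed(item2), cold(tweety), flagged(a), flies(tweety), green(item2), locked(item2), metal(tweety), open(tweety), penguin(a), ready(item2), red(tweety), signed(tweety), small(a), stale(item2), swims(tweety), valid(a), visible(item2), wooden(a)} — 22 facts.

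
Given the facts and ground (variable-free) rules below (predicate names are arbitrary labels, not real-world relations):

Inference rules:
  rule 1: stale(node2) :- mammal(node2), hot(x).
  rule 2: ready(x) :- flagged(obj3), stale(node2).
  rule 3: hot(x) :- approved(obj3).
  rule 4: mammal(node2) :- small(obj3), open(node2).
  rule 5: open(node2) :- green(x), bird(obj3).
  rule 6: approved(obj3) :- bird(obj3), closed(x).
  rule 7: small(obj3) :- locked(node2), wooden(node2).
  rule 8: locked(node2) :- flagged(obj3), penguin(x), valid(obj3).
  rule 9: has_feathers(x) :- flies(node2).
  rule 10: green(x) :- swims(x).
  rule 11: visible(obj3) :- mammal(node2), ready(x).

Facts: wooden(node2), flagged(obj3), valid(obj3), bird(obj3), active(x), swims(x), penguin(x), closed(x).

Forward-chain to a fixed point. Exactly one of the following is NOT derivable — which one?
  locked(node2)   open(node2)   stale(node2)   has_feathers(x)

has_feathers(x)

Round 1 fires rule 6, rule 8, rule 10, giving approved(obj3), locked(node2), green(x).
Round 2 fires rule 3, rule 5, rule 7, giving hot(x), open(node2), small(obj3).
Round 3 fires rule 4, giving mammal(node2).
Round 4 fires rule 1, giving stale(node2).
Round 5 fires rule 2, giving ready(x).
Round 6 fires rule 11, giving visible(obj3).
Derived: open(node2) (round 2), locked(node2) (round 1), stale(node2) (round 4). has_feathers(x) never appears in any round.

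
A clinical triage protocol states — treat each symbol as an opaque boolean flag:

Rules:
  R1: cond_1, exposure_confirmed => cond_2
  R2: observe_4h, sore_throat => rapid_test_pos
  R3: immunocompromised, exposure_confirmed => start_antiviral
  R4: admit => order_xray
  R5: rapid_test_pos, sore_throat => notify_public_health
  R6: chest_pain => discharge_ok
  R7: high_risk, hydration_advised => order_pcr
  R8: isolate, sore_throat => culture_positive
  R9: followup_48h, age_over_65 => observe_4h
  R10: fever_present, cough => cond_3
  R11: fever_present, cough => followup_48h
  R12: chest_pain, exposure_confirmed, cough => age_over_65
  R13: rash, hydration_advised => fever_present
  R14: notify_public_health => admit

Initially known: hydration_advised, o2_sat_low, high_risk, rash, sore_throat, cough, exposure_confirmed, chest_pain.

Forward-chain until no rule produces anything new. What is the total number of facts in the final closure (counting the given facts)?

19

Round 1: R6 [chest_pain => discharge_ok]; R7 [high_risk, hydration_advised => order_pcr]; R12 [chest_pain, exposure_confirmed, cough => age_over_65]; R13 [rash, hydration_advised => fever_present]. Adds discharge_ok, order_pcr, age_over_65, fever_present.
Round 2: R10 [fever_present, cough => cond_3]; R11 [fever_present, cough => followup_48h]. Adds cond_3, followup_48h.
Round 3: R9 [followup_48h, age_over_65 => observe_4h]. Adds observe_4h.
Round 4: R2 [observe_4h, sore_throat => rapid_test_pos]. Adds rapid_test_pos.
Round 5: R5 [rapid_test_pos, sore_throat => notify_public_health]. Adds notify_public_health.
Round 6: R14 [notify_public_health => admit]. Adds admit.
Round 7: R4 [admit => order_xray]. Adds order_xray.
Closure: {admit, age_over_65, chest_pain, cond_3, cough, discharge_ok, exposure_confirmed, fever_present, followup_48h, high_risk, hydration_advised, notify_public_health, o2_sat_low, observe_4h, order_pcr, order_xray, rapid_test_pos, rash, sore_throat} — 19 facts.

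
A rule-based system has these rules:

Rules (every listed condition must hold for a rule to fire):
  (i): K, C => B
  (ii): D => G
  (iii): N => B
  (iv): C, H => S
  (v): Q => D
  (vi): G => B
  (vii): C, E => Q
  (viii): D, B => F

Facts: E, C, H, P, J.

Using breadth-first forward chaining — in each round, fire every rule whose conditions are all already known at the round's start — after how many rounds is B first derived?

4

Round 1: (iv) [C, H => S]; (vii) [C, E => Q]. New: S, Q.
Round 2: (v) [Q => D]. New: D.
Round 3: (ii) [D => G]. New: G.
Round 4: (vi) [G => B]. New: B.
B first appears in round 4.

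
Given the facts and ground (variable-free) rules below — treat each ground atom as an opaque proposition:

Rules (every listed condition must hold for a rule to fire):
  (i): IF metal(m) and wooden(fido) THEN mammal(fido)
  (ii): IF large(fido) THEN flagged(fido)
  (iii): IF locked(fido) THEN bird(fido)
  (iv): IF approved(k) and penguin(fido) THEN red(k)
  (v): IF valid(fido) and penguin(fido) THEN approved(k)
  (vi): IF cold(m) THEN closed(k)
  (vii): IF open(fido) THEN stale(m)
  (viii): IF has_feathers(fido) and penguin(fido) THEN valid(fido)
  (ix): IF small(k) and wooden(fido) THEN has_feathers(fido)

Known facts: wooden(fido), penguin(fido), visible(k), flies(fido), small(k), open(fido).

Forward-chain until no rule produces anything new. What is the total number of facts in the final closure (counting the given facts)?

Round 1: (vii) [IF open(fido) THEN stale(m)]; (ix) [IF small(k) and wooden(fido) THEN has_feathers(fido)]. New: stale(m), has_feathers(fido).
Round 2: (viii) [IF has_feathers(fido) and penguin(fido) THEN valid(fido)]. New: valid(fido).
Round 3: (v) [IF valid(fido) and penguin(fido) THEN approved(k)]. New: approved(k).
Round 4: (iv) [IF approved(k) and penguin(fido) THEN red(k)]. New: red(k).
Closure: {approved(k), flies(fido), has_feathers(fido), open(fido), penguin(fido), red(k), small(k), stale(m), valid(fido), visible(k), wooden(fido)} — 11 facts.

11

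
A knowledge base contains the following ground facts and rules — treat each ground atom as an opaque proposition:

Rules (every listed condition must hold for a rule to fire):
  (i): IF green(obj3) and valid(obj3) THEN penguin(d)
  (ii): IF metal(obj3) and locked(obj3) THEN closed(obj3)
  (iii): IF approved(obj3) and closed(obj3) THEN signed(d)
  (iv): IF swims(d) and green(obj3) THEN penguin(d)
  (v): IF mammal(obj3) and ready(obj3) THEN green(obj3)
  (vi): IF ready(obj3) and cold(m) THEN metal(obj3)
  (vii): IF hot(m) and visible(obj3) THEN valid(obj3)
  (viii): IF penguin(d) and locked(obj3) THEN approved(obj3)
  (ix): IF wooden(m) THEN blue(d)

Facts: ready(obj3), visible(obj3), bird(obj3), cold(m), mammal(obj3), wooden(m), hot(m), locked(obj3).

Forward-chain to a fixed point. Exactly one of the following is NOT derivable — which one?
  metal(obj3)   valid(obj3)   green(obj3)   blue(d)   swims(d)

swims(d)

Round 1: (v) [IF mammal(obj3) and ready(obj3) THEN green(obj3)]; (vi) [IF ready(obj3) and cold(m) THEN metal(obj3)]; (vii) [IF hot(m) and visible(obj3) THEN valid(obj3)]; (ix) [IF wooden(m) THEN blue(d)]. New: green(obj3), metal(obj3), valid(obj3), blue(d).
Round 2: (i) [IF green(obj3) and valid(obj3) THEN penguin(d)]; (ii) [IF metal(obj3) and locked(obj3) THEN closed(obj3)]. New: penguin(d), closed(obj3).
Round 3: (viii) [IF penguin(d) and locked(obj3) THEN approved(obj3)]. New: approved(obj3).
Round 4: (iii) [IF approved(obj3) and closed(obj3) THEN signed(d)]. New: signed(d).
Derived: green(obj3) (round 1), blue(d) (round 1), valid(obj3) (round 1), metal(obj3) (round 1). swims(d) never appears in any round.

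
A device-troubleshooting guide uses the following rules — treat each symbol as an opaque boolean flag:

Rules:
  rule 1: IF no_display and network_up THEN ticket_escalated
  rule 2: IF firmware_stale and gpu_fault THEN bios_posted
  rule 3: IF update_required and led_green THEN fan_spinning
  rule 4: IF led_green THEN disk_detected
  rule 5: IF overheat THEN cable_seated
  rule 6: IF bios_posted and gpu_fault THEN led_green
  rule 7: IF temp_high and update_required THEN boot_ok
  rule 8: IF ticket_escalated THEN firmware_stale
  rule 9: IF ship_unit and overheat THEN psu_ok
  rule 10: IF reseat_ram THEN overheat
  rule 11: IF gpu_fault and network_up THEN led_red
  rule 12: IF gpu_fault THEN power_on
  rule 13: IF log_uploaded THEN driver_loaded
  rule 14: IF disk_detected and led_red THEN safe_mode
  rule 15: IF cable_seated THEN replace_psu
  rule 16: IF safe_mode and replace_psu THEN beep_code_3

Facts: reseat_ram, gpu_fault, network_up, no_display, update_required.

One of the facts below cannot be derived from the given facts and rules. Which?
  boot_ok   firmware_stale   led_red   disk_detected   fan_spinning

boot_ok

Round 1: rule 1 [IF no_display and network_up THEN ticket_escalated]; rule 10 [IF reseat_ram THEN overheat]; rule 11 [IF gpu_fault and network_up THEN led_red]; rule 12 [IF gpu_fault THEN power_on]. Adds ticket_escalated, overheat, led_red, power_on.
Round 2: rule 5 [IF overheat THEN cable_seated]; rule 8 [IF ticket_escalated THEN firmware_stale]. Adds cable_seated, firmware_stale.
Round 3: rule 2 [IF firmware_stale and gpu_fault THEN bios_posted]; rule 15 [IF cable_seated THEN replace_psu]. Adds bios_posted, replace_psu.
Round 4: rule 6 [IF bios_posted and gpu_fault THEN led_green]. Adds led_green.
Round 5: rule 3 [IF update_required and led_green THEN fan_spinning]; rule 4 [IF led_green THEN disk_detected]. Adds fan_spinning, disk_detected.
Round 6: rule 14 [IF disk_detected and led_red THEN safe_mode]. Adds safe_mode.
Round 7: rule 16 [IF safe_mode and replace_psu THEN beep_code_3]. Adds beep_code_3.
Derived: firmware_stale (round 2), led_red (round 1), disk_detected (round 5), fan_spinning (round 5). boot_ok never appears in any round.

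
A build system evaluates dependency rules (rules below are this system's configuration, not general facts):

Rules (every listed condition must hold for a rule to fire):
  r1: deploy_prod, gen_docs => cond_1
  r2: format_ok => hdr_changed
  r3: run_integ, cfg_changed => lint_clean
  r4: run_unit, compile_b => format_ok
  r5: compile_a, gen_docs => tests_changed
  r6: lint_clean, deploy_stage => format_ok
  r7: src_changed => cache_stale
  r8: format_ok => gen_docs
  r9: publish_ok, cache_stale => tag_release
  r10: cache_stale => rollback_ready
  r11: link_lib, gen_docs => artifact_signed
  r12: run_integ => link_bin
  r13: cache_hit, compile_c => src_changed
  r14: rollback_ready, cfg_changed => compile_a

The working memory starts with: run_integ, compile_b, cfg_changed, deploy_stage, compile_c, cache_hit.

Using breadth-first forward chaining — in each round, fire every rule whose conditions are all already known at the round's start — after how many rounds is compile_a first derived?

[1] r3 [run_integ, cfg_changed => lint_clean]; r12 [run_integ => link_bin]; r13 [cache_hit, compile_c => src_changed]. ⇒ new: lint_clean, link_bin, src_changed.
[2] r6 [lint_clean, deploy_stage => format_ok]; r7 [src_changed => cache_stale]. ⇒ new: format_ok, cache_stale.
[3] r2 [format_ok => hdr_changed]; r8 [format_ok => gen_docs]; r10 [cache_stale => rollback_ready]. ⇒ new: hdr_changed, gen_docs, rollback_ready.
[4] r14 [rollback_ready, cfg_changed => compile_a]. ⇒ new: compile_a.
compile_a first appears in round 4.

4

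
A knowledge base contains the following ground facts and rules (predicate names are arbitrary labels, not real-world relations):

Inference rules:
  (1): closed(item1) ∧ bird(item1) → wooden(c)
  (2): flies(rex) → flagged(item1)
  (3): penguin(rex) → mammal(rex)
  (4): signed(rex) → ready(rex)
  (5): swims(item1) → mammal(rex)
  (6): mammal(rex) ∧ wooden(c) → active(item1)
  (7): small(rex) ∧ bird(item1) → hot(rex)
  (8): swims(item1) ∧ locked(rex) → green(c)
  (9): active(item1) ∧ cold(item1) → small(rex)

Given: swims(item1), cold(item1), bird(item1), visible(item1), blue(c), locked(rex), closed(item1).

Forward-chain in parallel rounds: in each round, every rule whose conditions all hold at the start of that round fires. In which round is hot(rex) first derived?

Round 1 — (1), (5), (8), derive wooden(c), mammal(rex), green(c).
Round 2 — (6), derive active(item1).
Round 3 — (9), derive small(rex).
Round 4 — (7), derive hot(rex).
hot(rex) first appears in round 4.

4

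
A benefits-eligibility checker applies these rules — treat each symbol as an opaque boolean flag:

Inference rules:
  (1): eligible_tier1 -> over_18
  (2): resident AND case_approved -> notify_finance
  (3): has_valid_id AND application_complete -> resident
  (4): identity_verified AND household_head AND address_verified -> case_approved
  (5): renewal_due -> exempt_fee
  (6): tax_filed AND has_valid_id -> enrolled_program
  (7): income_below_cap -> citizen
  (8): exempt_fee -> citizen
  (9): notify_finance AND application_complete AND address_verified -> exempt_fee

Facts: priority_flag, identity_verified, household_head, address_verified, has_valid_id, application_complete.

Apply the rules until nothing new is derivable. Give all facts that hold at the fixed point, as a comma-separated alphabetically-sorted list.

address_verified, application_complete, case_approved, citizen, exempt_fee, has_valid_id, household_head, identity_verified, notify_finance, priority_flag, resident

[1] (3) [has_valid_id AND application_complete -> resident]; (4) [identity_verified AND household_head AND address_verified -> case_approved]. ⇒ new: resident, case_approved.
[2] (2) [resident AND case_approved -> notify_finance]. ⇒ new: notify_finance.
[3] (9) [notify_finance AND application_complete AND address_verified -> exempt_fee]. ⇒ new: exempt_fee.
[4] (8) [exempt_fee -> citizen]. ⇒ new: citizen.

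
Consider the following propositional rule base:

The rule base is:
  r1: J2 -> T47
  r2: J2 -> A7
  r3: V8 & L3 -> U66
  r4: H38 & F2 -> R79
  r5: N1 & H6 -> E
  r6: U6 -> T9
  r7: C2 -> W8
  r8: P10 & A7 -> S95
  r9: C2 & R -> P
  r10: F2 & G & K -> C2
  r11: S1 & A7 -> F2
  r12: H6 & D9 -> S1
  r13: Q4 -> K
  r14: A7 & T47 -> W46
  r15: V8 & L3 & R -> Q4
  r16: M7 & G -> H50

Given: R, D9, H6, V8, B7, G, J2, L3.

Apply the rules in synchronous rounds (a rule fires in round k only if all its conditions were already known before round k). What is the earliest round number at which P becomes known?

Round 1: r1 [J2 -> T47]; r2 [J2 -> A7]; r3 [V8 & L3 -> U66]; r12 [H6 & D9 -> S1]; r15 [V8 & L3 & R -> Q4]. New: T47, A7, U66, S1, Q4.
Round 2: r11 [S1 & A7 -> F2]; r13 [Q4 -> K]; r14 [A7 & T47 -> W46]. New: F2, K, W46.
Round 3: r10 [F2 & G & K -> C2]. New: C2.
Round 4: r7 [C2 -> W8]; r9 [C2 & R -> P]. New: W8, P.
P first appears in round 4.

4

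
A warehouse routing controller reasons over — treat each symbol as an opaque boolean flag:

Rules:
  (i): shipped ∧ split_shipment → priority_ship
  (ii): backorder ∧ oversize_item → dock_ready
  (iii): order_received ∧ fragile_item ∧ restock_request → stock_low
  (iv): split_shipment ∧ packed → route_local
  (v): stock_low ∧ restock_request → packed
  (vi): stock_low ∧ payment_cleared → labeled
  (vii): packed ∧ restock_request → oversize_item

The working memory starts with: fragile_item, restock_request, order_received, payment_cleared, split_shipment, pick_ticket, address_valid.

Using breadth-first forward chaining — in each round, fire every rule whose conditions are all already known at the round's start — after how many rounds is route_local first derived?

3

Round 1 — (iii), derive stock_low.
Round 2 — (v), (vi), derive packed, labeled.
Round 3 — (iv), (vii), derive route_local, oversize_item.
route_local first appears in round 3.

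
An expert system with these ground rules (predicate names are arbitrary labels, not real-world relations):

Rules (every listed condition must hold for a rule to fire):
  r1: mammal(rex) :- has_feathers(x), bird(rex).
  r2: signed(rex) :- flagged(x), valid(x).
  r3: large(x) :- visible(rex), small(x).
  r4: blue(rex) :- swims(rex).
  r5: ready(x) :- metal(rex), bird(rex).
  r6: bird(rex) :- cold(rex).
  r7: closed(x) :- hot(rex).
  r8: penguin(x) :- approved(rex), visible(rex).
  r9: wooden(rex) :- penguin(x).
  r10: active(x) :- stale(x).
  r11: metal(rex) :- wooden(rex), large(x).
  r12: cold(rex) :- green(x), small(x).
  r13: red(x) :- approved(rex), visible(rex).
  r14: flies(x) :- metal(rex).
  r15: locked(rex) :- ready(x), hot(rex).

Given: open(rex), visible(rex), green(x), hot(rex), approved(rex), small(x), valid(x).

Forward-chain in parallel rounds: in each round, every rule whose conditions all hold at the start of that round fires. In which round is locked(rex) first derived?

5

Round 1: r3 [large(x) :- visible(rex), small(x).]; r7 [closed(x) :- hot(rex).]; r8 [penguin(x) :- approved(rex), visible(rex).]; r12 [cold(rex) :- green(x), small(x).]; r13 [red(x) :- approved(rex), visible(rex).]. New: large(x), closed(x), penguin(x), cold(rex), red(x).
Round 2: r6 [bird(rex) :- cold(rex).]; r9 [wooden(rex) :- penguin(x).]. New: bird(rex), wooden(rex).
Round 3: r11 [metal(rex) :- wooden(rex), large(x).]. New: metal(rex).
Round 4: r5 [ready(x) :- metal(rex), bird(rex).]; r14 [flies(x) :- metal(rex).]. New: ready(x), flies(x).
Round 5: r15 [locked(rex) :- ready(x), hot(rex).]. New: locked(rex).
locked(rex) first appears in round 5.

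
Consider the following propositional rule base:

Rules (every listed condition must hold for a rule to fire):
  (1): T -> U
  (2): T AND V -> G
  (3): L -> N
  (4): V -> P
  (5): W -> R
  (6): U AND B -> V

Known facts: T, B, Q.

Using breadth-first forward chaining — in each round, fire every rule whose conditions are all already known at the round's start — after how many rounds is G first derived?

3

[1] (1) [T -> U]. ⇒ new: U.
[2] (6) [U AND B -> V]. ⇒ new: V.
[3] (2) [T AND V -> G]; (4) [V -> P]. ⇒ new: G, P.
G first appears in round 3.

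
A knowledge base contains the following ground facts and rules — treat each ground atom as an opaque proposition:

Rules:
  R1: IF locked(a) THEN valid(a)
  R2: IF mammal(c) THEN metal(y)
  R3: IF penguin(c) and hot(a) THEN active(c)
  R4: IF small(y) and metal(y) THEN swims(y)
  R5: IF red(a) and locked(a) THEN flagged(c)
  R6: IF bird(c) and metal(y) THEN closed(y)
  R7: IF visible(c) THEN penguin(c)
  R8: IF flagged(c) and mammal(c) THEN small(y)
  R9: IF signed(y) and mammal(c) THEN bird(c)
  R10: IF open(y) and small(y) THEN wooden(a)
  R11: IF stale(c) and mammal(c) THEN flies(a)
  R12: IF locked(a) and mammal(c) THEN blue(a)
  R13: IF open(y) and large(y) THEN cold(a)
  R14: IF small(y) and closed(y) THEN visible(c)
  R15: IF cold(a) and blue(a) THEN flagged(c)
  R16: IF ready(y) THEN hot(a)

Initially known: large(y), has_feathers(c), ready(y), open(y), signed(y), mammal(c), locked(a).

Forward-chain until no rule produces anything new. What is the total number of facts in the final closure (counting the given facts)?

21

Round 1: R1 [IF locked(a) THEN valid(a)]; R2 [IF mammal(c) THEN metal(y)]; R9 [IF signed(y) and mammal(c) THEN bird(c)]; R12 [IF locked(a) and mammal(c) THEN blue(a)]; R13 [IF open(y) and large(y) THEN cold(a)]; R16 [IF ready(y) THEN hot(a)]. New: valid(a), metal(y), bird(c), blue(a), cold(a), hot(a).
Round 2: R6 [IF bird(c) and metal(y) THEN closed(y)]; R15 [IF cold(a) and blue(a) THEN flagged(c)]. New: closed(y), flagged(c).
Round 3: R8 [IF flagged(c) and mammal(c) THEN small(y)]. New: small(y).
Round 4: R4 [IF small(y) and metal(y) THEN swims(y)]; R10 [IF open(y) and small(y) THEN wooden(a)]; R14 [IF small(y) and closed(y) THEN visible(c)]. New: swims(y), wooden(a), visible(c).
Round 5: R7 [IF visible(c) THEN penguin(c)]. New: penguin(c).
Round 6: R3 [IF penguin(c) and hot(a) THEN active(c)]. New: active(c).
Closure: {active(c), bird(c), blue(a), closed(y), cold(a), flagged(c), has_feathers(c), hot(a), large(y), locked(a), mammal(c), metal(y), open(y), penguin(c), ready(y), signed(y), small(y), swims(y), valid(a), visible(c), wooden(a)} — 21 facts.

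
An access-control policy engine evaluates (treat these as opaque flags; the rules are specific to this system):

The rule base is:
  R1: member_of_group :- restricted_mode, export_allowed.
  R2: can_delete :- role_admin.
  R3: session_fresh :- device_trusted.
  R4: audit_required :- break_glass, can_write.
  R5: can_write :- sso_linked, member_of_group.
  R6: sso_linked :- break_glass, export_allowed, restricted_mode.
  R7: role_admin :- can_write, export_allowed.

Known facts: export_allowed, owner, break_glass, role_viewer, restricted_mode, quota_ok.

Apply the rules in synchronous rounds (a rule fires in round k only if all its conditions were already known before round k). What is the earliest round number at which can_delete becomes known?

Round 1 — R1, R6, derive member_of_group, sso_linked.
Round 2 — R5, derive can_write.
Round 3 — R4, R7, derive audit_required, role_admin.
Round 4 — R2, derive can_delete.
can_delete first appears in round 4.

4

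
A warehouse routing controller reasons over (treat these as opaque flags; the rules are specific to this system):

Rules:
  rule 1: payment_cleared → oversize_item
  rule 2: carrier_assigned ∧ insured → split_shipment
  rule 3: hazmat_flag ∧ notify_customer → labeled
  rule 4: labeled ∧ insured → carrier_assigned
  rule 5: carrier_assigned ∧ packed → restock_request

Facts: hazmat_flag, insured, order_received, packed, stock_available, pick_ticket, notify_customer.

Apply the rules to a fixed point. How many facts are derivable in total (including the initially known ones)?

11

[1] rule 3 [hazmat_flag ∧ notify_customer → labeled]. ⇒ new: labeled.
[2] rule 4 [labeled ∧ insured → carrier_assigned]. ⇒ new: carrier_assigned.
[3] rule 2 [carrier_assigned ∧ insured → split_shipment]; rule 5 [carrier_assigned ∧ packed → restock_request]. ⇒ new: split_shipment, restock_request.
Closure: {carrier_assigned, hazmat_flag, insured, labeled, notify_customer, order_received, packed, pick_ticket, restock_request, split_shipment, stock_available} — 11 facts.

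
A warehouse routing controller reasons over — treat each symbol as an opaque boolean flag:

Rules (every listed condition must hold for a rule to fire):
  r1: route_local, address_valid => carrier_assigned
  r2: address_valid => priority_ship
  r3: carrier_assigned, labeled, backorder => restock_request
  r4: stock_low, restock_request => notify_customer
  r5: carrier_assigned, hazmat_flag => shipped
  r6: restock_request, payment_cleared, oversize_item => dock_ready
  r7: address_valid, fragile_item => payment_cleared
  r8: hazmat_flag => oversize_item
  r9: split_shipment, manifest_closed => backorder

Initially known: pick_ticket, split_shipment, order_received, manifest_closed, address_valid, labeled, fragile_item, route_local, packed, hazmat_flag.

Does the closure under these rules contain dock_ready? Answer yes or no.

Round 1 fires r1, r2, r7, r8, r9, giving carrier_assigned, priority_ship, payment_cleared, oversize_item, backorder.
Round 2 fires r3, r5, giving restock_request, shipped.
Round 3 fires r6, giving dock_ready.
dock_ready appears in round 3, so it is derivable.

yes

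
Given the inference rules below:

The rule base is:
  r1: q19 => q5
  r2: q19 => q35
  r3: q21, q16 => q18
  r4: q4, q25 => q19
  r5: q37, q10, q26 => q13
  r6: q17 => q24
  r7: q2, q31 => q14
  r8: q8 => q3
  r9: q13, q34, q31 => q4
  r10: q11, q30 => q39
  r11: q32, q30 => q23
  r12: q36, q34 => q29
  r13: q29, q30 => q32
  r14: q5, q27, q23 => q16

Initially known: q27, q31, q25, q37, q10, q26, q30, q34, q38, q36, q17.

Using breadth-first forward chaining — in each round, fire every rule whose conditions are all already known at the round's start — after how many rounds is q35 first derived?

Round 1: r5 [q37, q10, q26 => q13]; r6 [q17 => q24]; r12 [q36, q34 => q29]. New: q13, q24, q29.
Round 2: r9 [q13, q34, q31 => q4]; r13 [q29, q30 => q32]. New: q4, q32.
Round 3: r4 [q4, q25 => q19]; r11 [q32, q30 => q23]. New: q19, q23.
Round 4: r1 [q19 => q5]; r2 [q19 => q35]. New: q5, q35.
q35 first appears in round 4.

4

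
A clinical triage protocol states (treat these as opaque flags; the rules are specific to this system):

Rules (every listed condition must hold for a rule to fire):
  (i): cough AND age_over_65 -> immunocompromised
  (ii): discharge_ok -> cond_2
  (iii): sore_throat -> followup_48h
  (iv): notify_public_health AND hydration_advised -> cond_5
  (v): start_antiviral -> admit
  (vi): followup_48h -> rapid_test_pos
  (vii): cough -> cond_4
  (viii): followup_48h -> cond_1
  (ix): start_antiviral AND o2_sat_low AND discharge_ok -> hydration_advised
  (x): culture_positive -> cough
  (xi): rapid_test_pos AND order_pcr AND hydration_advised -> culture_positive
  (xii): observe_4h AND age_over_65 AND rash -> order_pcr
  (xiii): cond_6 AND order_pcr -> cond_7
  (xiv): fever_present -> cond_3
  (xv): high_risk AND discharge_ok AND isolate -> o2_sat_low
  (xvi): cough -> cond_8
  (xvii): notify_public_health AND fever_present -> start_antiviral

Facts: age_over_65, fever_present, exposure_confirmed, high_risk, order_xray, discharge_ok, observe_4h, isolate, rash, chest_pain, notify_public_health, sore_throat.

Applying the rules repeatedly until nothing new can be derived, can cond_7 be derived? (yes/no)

no

[1] (ii) [discharge_ok -> cond_2]; (iii) [sore_throat -> followup_48h]; (xii) [observe_4h AND age_over_65 AND rash -> order_pcr]; (xiv) [fever_present -> cond_3]; (xv) [high_risk AND discharge_ok AND isolate -> o2_sat_low]; (xvii) [notify_public_health AND fever_present -> start_antiviral]. ⇒ new: cond_2, followup_48h, order_pcr, cond_3, o2_sat_low, start_antiviral.
[2] (v) [start_antiviral -> admit]; (vi) [followup_48h -> rapid_test_pos]; (viii) [followup_48h -> cond_1]; (ix) [start_antiviral AND o2_sat_low AND discharge_ok -> hydration_advised]. ⇒ new: admit, rapid_test_pos, cond_1, hydration_advised.
[3] (iv) [notify_public_health AND hydration_advised -> cond_5]; (xi) [rapid_test_pos AND order_pcr AND hydration_advised -> culture_positive]. ⇒ new: cond_5, culture_positive.
[4] (x) [culture_positive -> cough]. ⇒ new: cough.
[5] (i) [cough AND age_over_65 -> immunocompromised]; (vii) [cough -> cond_4]; (xvi) [cough -> cond_8]. ⇒ new: immunocompromised, cond_4, cond_8.
Fixed point reached. cond_7 is concluded only by (xiii); (xiii) needs cond_6 (never derived).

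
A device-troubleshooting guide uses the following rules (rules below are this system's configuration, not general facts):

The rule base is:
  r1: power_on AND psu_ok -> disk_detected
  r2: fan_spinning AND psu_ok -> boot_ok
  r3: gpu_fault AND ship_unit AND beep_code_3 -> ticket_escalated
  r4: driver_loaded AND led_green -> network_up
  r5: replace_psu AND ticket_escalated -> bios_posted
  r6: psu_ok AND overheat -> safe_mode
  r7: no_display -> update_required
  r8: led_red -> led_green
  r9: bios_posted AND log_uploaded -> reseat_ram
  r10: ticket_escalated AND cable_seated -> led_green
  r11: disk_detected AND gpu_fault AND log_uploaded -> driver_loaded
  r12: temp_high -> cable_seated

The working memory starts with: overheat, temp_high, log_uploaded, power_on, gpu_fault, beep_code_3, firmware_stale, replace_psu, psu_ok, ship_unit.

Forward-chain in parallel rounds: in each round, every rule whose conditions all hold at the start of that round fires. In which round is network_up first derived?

[1] r1 [power_on AND psu_ok -> disk_detected]; r3 [gpu_fault AND ship_unit AND beep_code_3 -> ticket_escalated]; r6 [psu_ok AND overheat -> safe_mode]; r12 [temp_high -> cable_seated]. ⇒ new: disk_detected, ticket_escalated, safe_mode, cable_seated.
[2] r5 [replace_psu AND ticket_escalated -> bios_posted]; r10 [ticket_escalated AND cable_seated -> led_green]; r11 [disk_detected AND gpu_fault AND log_uploaded -> driver_loaded]. ⇒ new: bios_posted, led_green, driver_loaded.
[3] r4 [driver_loaded AND led_green -> network_up]; r9 [bios_posted AND log_uploaded -> reseat_ram]. ⇒ new: network_up, reseat_ram.
network_up first appears in round 3.

3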